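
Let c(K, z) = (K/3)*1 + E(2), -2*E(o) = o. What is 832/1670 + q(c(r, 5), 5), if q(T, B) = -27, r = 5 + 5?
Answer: -22129/835 ≈ -26.502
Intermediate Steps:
E(o) = -o/2
r = 10
c(K, z) = -1 + K/3 (c(K, z) = (K/3)*1 - ½*2 = (K*(⅓))*1 - 1 = (K/3)*1 - 1 = K/3 - 1 = -1 + K/3)
832/1670 + q(c(r, 5), 5) = 832/1670 - 27 = 832*(1/1670) - 27 = 416/835 - 27 = -22129/835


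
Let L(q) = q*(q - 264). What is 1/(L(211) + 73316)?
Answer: 1/62133 ≈ 1.6095e-5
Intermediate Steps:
L(q) = q*(-264 + q)
1/(L(211) + 73316) = 1/(211*(-264 + 211) + 73316) = 1/(211*(-53) + 73316) = 1/(-11183 + 73316) = 1/62133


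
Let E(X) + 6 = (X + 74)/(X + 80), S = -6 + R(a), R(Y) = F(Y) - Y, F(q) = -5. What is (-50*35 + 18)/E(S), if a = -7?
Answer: 65816/193 ≈ 341.02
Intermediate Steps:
R(Y) = -5 - Y
S = -4 (S = -6 + (-5 - 1*(-7)) = -6 + (-5 + 7) = -6 + 2 = -4)
E(X) = -6 + (74 + X)/(80 + X) (E(X) = -6 + (X + 74)/(X + 80) = -6 + (74 + X)/(80 + X))
(-50*35 + 18)/E(S) = (-50*35 + 18)/(((-406 - 5*(-4))/(80 - 4))) = (-1750 + 18)/(((-406 + 20)/76)) = -1732/((1/76)*(-386)) = -1732/(-193/38) = -1732*(-38/193) = 65816/193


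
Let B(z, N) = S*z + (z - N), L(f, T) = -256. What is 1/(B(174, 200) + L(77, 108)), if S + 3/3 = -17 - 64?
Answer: -1/14550 ≈ -6.8729e-5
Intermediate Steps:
S = -82 (S = -1 + (-17 - 64) = -1 - 81 = -82)
B(z, N) = -N - 81*z (B(z, N) = -82*z + (z - N) = -N - 81*z)
1/(B(174, 200) + L(77, 108)) = 1/((-1*200 - 81*174) - 256) = 1/((-200 - 14094) - 256) = 1/(-14294 - 256) = 1/(-14550) = -1/14550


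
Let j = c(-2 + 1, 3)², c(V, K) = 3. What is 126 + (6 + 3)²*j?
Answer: 855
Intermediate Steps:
j = 9 (j = 3² = 9)
126 + (6 + 3)²*j = 126 + (6 + 3)²*9 = 126 + 9²*9 = 126 + 81*9 = 126 + 729 = 855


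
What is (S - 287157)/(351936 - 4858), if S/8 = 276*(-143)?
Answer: -602901/347078 ≈ -1.7371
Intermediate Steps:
S = -315744 (S = 8*(276*(-143)) = 8*(-39468) = -315744)
(S - 287157)/(351936 - 4858) = (-315744 - 287157)/(351936 - 4858) = -602901/347078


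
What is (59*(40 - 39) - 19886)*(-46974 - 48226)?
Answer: 1887530400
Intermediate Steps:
(59*(40 - 39) - 19886)*(-46974 - 48226) = (59*1 - 19886)*(-95200) = (59 - 19886)*(-95200) = -19827*(-95200) = 1887530400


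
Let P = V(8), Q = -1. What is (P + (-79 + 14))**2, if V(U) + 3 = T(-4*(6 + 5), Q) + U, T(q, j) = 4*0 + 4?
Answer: 3136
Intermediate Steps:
T(q, j) = 4 (T(q, j) = 0 + 4 = 4)
V(U) = 1 + U (V(U) = -3 + (4 + U) = 1 + U)
P = 9 (P = 1 + 8 = 9)
(P + (-79 + 14))**2 = (9 + (-79 + 14))**2 = (9 - 65)**2 = (-56)**2 = 3136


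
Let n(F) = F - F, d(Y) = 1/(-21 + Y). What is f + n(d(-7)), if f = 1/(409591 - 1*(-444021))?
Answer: 1/853612 ≈ 1.1715e-6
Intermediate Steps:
n(F) = 0
f = 1/853612 (f = 1/(409591 + 444021) = 1/853612 ≈ 1.1715e-6)
f + n(d(-7)) = 1/853612 + 0 = 1/853612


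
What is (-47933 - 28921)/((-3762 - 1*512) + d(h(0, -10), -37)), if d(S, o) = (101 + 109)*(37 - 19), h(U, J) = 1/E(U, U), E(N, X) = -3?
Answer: 38427/247 ≈ 155.57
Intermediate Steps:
h(U, J) = -1/3 (h(U, J) = 1/(-3) = -1/3)
d(S, o) = 3780 (d(S, o) = 210*18 = 3780)
(-47933 - 28921)/((-3762 - 1*512) + d(h(0, -10), -37)) = (-47933 - 28921)/((-3762 - 1*512) + 3780) = -76854/((-3762 - 512) + 3780) = -76854/(-4274 + 3780) = -76854/(-494) = -76854*(-1/494) = 38427/247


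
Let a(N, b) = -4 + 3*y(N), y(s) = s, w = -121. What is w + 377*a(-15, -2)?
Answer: -18594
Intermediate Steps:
a(N, b) = -4 + 3*N
w + 377*a(-15, -2) = -121 + 377*(-4 + 3*(-15)) = -121 + 377*(-4 - 45) = -121 + 377*(-49) = -121 - 18473 = -18594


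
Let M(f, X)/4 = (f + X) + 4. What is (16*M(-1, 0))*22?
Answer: 4224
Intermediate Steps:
M(f, X) = 16 + 4*X + 4*f (M(f, X) = 4*((f + X) + 4) = 4*((X + f) + 4) = 4*(4 + X + f) = 16 + 4*X + 4*f)
(16*M(-1, 0))*22 = (16*(16 + 4*0 + 4*(-1)))*22 = (16*(16 + 0 - 4))*22 = (16*12)*22 = 192*22 = 4224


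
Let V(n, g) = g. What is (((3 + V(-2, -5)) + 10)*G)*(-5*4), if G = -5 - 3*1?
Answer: 1280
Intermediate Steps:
G = -8 (G = -5 - 3 = -8)
(((3 + V(-2, -5)) + 10)*G)*(-5*4) = (((3 - 5) + 10)*(-8))*(-5*4) = ((-2 + 10)*(-8))*(-20) = (8*(-8))*(-20) = -64*(-20) = 1280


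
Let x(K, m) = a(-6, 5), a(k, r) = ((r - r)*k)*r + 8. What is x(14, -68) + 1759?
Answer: 1767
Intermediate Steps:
a(k, r) = 8 (a(k, r) = (0*k)*r + 8 = 0*r + 8 = 0 + 8 = 8)
x(K, m) = 8
x(14, -68) + 1759 = 8 + 1759 = 1767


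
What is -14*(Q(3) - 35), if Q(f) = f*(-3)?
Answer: 616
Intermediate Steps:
Q(f) = -3*f
-14*(Q(3) - 35) = -14*(-3*3 - 35) = -14*(-9 - 35) = -14*(-44) = 616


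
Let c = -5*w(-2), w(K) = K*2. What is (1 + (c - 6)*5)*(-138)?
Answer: -9798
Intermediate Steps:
w(K) = 2*K
c = 20 (c = -10*(-2) = -5*(-4) = 20)
(1 + (c - 6)*5)*(-138) = (1 + (20 - 6)*5)*(-138) = (1 + 14*5)*(-138) = (1 + 70)*(-138) = 71*(-138) = -9798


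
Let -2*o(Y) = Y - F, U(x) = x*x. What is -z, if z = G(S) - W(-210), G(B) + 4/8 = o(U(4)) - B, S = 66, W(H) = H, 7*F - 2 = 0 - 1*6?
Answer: -1893/14 ≈ -135.21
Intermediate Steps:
F = -4/7 (F = 2/7 + (0 - 1*6)/7 = 2/7 + (0 - 6)/7 = 2/7 + (1/7)*(-6) = 2/7 - 6/7 = -4/7 ≈ -0.57143)
U(x) = x**2
o(Y) = -2/7 - Y/2 (o(Y) = -(Y - 1*(-4/7))/2 = -(Y + 4/7)/2 = -(4/7 + Y)/2 = -2/7 - Y/2)
G(B) = -123/14 - B (G(B) = -1/2 + ((-2/7 - 1/2*4**2) - B) = -1/2 + ((-2/7 - 1/2*16) - B) = -1/2 + ((-2/7 - 8) - B) = -1/2 + (-58/7 - B) = -123/14 - B)
z = 1893/14 (z = (-123/14 - 1*66) - 1*(-210) = (-123/14 - 66) + 210 = -1047/14 + 210 = 1893/14 ≈ 135.21)
-z = -1*1893/14 = -1893/14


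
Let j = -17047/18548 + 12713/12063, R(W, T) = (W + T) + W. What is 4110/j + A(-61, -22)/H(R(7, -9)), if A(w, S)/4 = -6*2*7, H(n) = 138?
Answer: 21148880738992/693743549 ≈ 30485.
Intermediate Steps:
R(W, T) = T + 2*W (R(W, T) = (T + W) + W = T + 2*W)
j = 30162763/223744524 (j = -17047*1/18548 + 12713*(1/12063) = -17047/18548 + 12713/12063 = 30162763/223744524 ≈ 0.13481)
A(w, S) = -336 (A(w, S) = 4*(-6*2*7) = 4*(-12*7) = 4*(-84) = -336)
4110/j + A(-61, -22)/H(R(7, -9)) = 4110/(30162763/223744524) - 336/138 = 4110*(223744524/30162763) - 336*1/138 = 919589993640/30162763 - 56/23 = 21148880738992/693743549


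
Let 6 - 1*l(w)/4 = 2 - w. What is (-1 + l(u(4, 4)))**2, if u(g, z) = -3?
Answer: 9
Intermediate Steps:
l(w) = 16 + 4*w (l(w) = 24 - 4*(2 - w) = 24 + (-8 + 4*w) = 16 + 4*w)
(-1 + l(u(4, 4)))**2 = (-1 + (16 + 4*(-3)))**2 = (-1 + (16 - 12))**2 = (-1 + 4)**2 = 3**2 = 9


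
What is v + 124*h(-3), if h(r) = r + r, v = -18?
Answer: -762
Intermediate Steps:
h(r) = 2*r
v + 124*h(-3) = -18 + 124*(2*(-3)) = -18 + 124*(-6) = -18 - 744 = -762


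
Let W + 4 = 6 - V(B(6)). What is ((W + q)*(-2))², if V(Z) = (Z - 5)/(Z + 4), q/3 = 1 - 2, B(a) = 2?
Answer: 1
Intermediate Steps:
q = -3 (q = 3*(1 - 2) = 3*(-1) = -3)
V(Z) = (-5 + Z)/(4 + Z)
W = 5/2 (W = -4 + (6 - (-5 + 2)/(4 + 2)) = -4 + (6 - (-3)/6) = -4 + (6 - 1*(-½)) = -4 + (6 + ½) = -4 + 13/2 = 5/2 ≈ 2.5000)
((W + q)*(-2))² = ((5/2 - 3)*(-2))² = (-½*(-2))² = 1² = 1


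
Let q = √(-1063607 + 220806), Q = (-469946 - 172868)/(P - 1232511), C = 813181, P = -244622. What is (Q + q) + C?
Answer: 1201177132887/1477133 + I*√842801 ≈ 8.1318e+5 + 918.04*I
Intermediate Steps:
Q = 642814/1477133 (Q = (-469946 - 172868)/(-244622 - 1232511) = -642814/(-1477133) = -642814*(-1/1477133) = 642814/1477133 ≈ 0.43518)
q = I*√842801 (q = √(-842801) = I*√842801 ≈ 918.04*I)
(Q + q) + C = (642814/1477133 + I*√842801) + 813181 = 1201177132887/1477133 + I*√842801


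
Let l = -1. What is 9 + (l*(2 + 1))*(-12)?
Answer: 45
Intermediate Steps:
9 + (l*(2 + 1))*(-12) = 9 - (2 + 1)*(-12) = 9 - 1*3*(-12) = 9 - 3*(-12) = 9 + 36 = 45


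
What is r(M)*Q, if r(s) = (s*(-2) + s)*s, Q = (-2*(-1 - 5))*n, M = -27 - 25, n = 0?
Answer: 0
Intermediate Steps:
M = -52
Q = 0 (Q = -2*(-1 - 5)*0 = -2*(-6)*0 = 12*0 = 0)
r(s) = -s² (r(s) = (-2*s + s)*s = (-s)*s = -s²)
r(M)*Q = -1*(-52)²*0 = -1*2704*0 = -2704*0 = 0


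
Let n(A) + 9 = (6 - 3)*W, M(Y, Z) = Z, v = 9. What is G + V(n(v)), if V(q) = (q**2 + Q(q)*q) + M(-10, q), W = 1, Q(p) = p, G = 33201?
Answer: 33267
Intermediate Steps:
n(A) = -6 (n(A) = -9 + (6 - 3)*1 = -9 + 3*1 = -9 + 3 = -6)
V(q) = q + 2*q**2 (V(q) = (q**2 + q*q) + q = (q**2 + q**2) + q = 2*q**2 + q = q + 2*q**2)
G + V(n(v)) = 33201 - 6*(1 + 2*(-6)) = 33201 - 6*(1 - 12) = 33201 - 6*(-11) = 33201 + 66 = 33267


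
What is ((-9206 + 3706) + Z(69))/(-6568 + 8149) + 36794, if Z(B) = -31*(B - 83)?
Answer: 3421544/93 ≈ 36791.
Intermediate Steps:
Z(B) = 2573 - 31*B (Z(B) = -31*(-83 + B) = 2573 - 31*B)
((-9206 + 3706) + Z(69))/(-6568 + 8149) + 36794 = ((-9206 + 3706) + (2573 - 31*69))/(-6568 + 8149) + 36794 = (-5500 + (2573 - 2139))/1581 + 36794 = (-5500 + 434)*(1/1581) + 36794 = -5066*1/1581 + 36794 = -298/93 + 36794 = 3421544/93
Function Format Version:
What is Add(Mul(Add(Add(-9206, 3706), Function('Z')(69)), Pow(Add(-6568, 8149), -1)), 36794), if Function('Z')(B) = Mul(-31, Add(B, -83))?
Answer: Rational(3421544, 93) ≈ 36791.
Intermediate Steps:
Function('Z')(B) = Add(2573, Mul(-31, B)) (Function('Z')(B) = Mul(-31, Add(-83, B)) = Add(2573, Mul(-31, B)))
Add(Mul(Add(Add(-9206, 3706), Function('Z')(69)), Pow(Add(-6568, 8149), -1)), 36794) = Add(Mul(Add(Add(-9206, 3706), Add(2573, Mul(-31, 69))), Pow(Add(-6568, 8149), -1)), 36794) = Add(Mul(Add(-5500, Add(2573, -2139)), Pow(1581, -1)), 36794) = Add(Mul(Add(-5500, 434), Rational(1, 1581)), 36794) = Add(Mul(-5066, Rational(1, 1581)), 36794) = Add(Rational(-298, 93), 36794) = Rational(3421544, 93)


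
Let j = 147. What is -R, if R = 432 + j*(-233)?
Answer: 33819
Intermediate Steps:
R = -33819 (R = 432 + 147*(-233) = 432 - 34251 = -33819)
-R = -1*(-33819) = 33819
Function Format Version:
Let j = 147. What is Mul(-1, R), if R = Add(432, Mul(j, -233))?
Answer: 33819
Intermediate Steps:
R = -33819 (R = Add(432, Mul(147, -233)) = Add(432, -34251) = -33819)
Mul(-1, R) = Mul(-1, -33819) = 33819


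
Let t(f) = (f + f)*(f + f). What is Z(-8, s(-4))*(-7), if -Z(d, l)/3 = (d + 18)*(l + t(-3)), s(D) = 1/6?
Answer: 7595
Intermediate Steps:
t(f) = 4*f**2 (t(f) = (2*f)*(2*f) = 4*f**2)
s(D) = 1/6 (s(D) = 1*(1/6) = 1/6)
Z(d, l) = -3*(18 + d)*(36 + l) (Z(d, l) = -3*(d + 18)*(l + 4*(-3)**2) = -3*(18 + d)*(l + 4*9) = -3*(18 + d)*(l + 36) = -3*(18 + d)*(36 + l))
Z(-8, s(-4))*(-7) = (-1944 - 108*(-8) - 54*1/6 - 3*(-8)*1/6)*(-7) = (-1944 + 864 - 9 + 4)*(-7) = -1085*(-7) = 7595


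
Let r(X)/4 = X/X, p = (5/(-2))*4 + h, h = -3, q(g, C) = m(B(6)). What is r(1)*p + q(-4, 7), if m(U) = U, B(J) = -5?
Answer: -57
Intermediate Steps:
q(g, C) = -5
p = -13 (p = (5/(-2))*4 - 3 = (5*(-1/2))*4 - 3 = -5/2*4 - 3 = -10 - 3 = -13)
r(X) = 4 (r(X) = 4*(X/X) = 4*1 = 4)
r(1)*p + q(-4, 7) = 4*(-13) - 5 = -52 - 5 = -57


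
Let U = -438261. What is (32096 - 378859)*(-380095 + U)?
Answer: 283775581628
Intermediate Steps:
(32096 - 378859)*(-380095 + U) = (32096 - 378859)*(-380095 - 438261) = -346763*(-818356) = 283775581628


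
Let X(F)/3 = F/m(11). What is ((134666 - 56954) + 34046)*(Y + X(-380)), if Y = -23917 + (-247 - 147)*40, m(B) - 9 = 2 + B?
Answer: -48840145886/11 ≈ -4.4400e+9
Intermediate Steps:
m(B) = 11 + B (m(B) = 9 + (2 + B) = 11 + B)
X(F) = 3*F/22 (X(F) = 3*(F/(11 + 11)) = 3*(F/22) = 3*F/22)
Y = -39677 (Y = -23917 - 394*40 = -23917 - 15760 = -39677)
((134666 - 56954) + 34046)*(Y + X(-380)) = ((134666 - 56954) + 34046)*(-39677 + (3/22)*(-380)) = (77712 + 34046)*(-39677 - 570/11) = 111758*(-437017/11) = -48840145886/11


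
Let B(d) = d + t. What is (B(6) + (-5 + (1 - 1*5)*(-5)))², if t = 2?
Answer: 529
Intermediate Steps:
B(d) = 2 + d (B(d) = d + 2 = 2 + d)
(B(6) + (-5 + (1 - 1*5)*(-5)))² = ((2 + 6) + (-5 + (1 - 1*5)*(-5)))² = (8 + (-5 + (1 - 5)*(-5)))² = (8 + (-5 - 4*(-5)))² = (8 + (-5 + 20))² = (8 + 15)² = 23² = 529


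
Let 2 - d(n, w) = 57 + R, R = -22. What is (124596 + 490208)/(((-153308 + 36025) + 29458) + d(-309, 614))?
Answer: -307402/43929 ≈ -6.9977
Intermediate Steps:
d(n, w) = -33 (d(n, w) = 2 - (57 - 22) = 2 - 1*35 = 2 - 35 = -33)
(124596 + 490208)/(((-153308 + 36025) + 29458) + d(-309, 614)) = (124596 + 490208)/(((-153308 + 36025) + 29458) - 33) = 614804/((-117283 + 29458) - 33) = 614804/(-87825 - 33) = 614804/(-87858) = 614804*(-1/87858) = -307402/43929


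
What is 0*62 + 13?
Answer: 13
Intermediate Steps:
0*62 + 13 = 0 + 13 = 13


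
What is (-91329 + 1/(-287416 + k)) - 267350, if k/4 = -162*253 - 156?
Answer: -162117169137/451984 ≈ -3.5868e+5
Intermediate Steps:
k = -164568 (k = 4*(-162*253 - 156) = 4*(-40986 - 156) = 4*(-41142) = -164568)
(-91329 + 1/(-287416 + k)) - 267350 = (-91329 + 1/(-287416 - 164568)) - 267350 = (-91329 + 1/(-451984)) - 267350 = (-91329 - 1/451984) - 267350 = -41279246737/451984 - 267350 = -162117169137/451984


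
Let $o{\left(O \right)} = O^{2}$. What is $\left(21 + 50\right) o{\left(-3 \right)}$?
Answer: $639$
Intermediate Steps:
$\left(21 + 50\right) o{\left(-3 \right)} = \left(21 + 50\right) \left(-3\right)^{2} = 71 \cdot 9 = 639$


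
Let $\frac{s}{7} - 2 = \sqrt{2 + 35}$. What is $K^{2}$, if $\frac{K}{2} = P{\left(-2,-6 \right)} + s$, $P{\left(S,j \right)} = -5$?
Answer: $7576 + 504 \sqrt{37} \approx 10642.0$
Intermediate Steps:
$s = 14 + 7 \sqrt{37}$ ($s = 14 + 7 \sqrt{2 + 35} = 14 + 7 \sqrt{37} \approx 56.579$)
$K = 18 + 14 \sqrt{37}$ ($K = 2 \left(-5 + \left(14 + 7 \sqrt{37}\right)\right) = 2 \left(9 + 7 \sqrt{37}\right) = 18 + 14 \sqrt{37} \approx 103.16$)
$K^{2} = \left(18 + 14 \sqrt{37}\right)^{2}$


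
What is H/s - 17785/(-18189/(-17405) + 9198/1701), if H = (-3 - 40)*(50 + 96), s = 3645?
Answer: -30483195397649/11052489285 ≈ -2758.0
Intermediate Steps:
H = -6278 (H = -43*146 = -6278)
H/s - 17785/(-18189/(-17405) + 9198/1701) = -6278/3645 - 17785/(-18189/(-17405) + 9198/1701) = -6278*1/3645 - 17785/(-18189*(-1/17405) + 9198*(1/1701)) = -6278/3645 - 17785/(18189/17405 + 146/27) = -6278/3645 - 17785/3032233/469935 = -6278/3645 - 17785*469935/3032233 = -6278/3645 - 8357793975/3032233 = -30483195397649/11052489285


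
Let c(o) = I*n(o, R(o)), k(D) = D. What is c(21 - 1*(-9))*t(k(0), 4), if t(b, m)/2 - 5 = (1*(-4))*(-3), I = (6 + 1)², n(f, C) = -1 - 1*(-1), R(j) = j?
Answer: 0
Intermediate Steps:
n(f, C) = 0 (n(f, C) = -1 + 1 = 0)
I = 49 (I = 7² = 49)
t(b, m) = 34 (t(b, m) = 10 + 2*((1*(-4))*(-3)) = 10 + 2*(-4*(-3)) = 10 + 2*12 = 10 + 24 = 34)
c(o) = 0 (c(o) = 49*0 = 0)
c(21 - 1*(-9))*t(k(0), 4) = 0*34 = 0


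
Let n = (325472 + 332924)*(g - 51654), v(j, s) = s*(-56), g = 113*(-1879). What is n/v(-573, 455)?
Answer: 43451008619/6370 ≈ 6.8212e+6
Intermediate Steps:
g = -212327
v(j, s) = -56*s
n = -173804034476 (n = (325472 + 332924)*(-212327 - 51654) = 658396*(-263981) = -173804034476)
n/v(-573, 455) = -173804034476/((-56*455)) = -173804034476/(-25480) = -173804034476*(-1/25480) = 43451008619/6370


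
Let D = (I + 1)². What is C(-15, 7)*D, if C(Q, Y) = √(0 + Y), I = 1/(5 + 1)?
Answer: 49*√7/36 ≈ 3.6012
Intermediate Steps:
I = ⅙ (I = 1/6 = ⅙ ≈ 0.16667)
C(Q, Y) = √Y
D = 49/36 (D = (⅙ + 1)² = (7/6)² = 49/36 ≈ 1.3611)
C(-15, 7)*D = √7*(49/36) = 49*√7/36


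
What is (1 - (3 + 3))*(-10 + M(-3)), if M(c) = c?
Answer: 65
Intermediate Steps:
(1 - (3 + 3))*(-10 + M(-3)) = (1 - (3 + 3))*(-10 - 3) = (1 - 1*6)*(-13) = (1 - 6)*(-13) = -5*(-13) = 65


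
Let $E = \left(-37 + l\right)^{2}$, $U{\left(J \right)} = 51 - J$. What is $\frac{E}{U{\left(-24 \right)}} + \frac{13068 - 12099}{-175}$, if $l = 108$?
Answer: $\frac{6476}{105} \approx 61.676$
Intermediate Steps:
$E = 5041$ ($E = \left(-37 + 108\right)^{2} = 71^{2} = 5041$)
$\frac{E}{U{\left(-24 \right)}} + \frac{13068 - 12099}{-175} = \frac{5041}{51 - -24} + \frac{13068 - 12099}{-175} = \frac{5041}{51 + 24} + 969 \left(- \frac{1}{175}\right) = \frac{5041}{75} - \frac{969}{175} = \frac{6476}{105}$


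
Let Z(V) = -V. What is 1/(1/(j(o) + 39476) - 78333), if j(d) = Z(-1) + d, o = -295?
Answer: -39182/3069243605 ≈ -1.2766e-5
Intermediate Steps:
j(d) = 1 + d (j(d) = -1*(-1) + d = 1 + d)
1/(1/(j(o) + 39476) - 78333) = 1/(1/((1 - 295) + 39476) - 78333) = 1/(1/(-294 + 39476) - 78333) = 1/(1/39182 - 78333) = 1/(-3069243605/39182) = -39182/3069243605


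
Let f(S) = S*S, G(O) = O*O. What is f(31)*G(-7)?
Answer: 47089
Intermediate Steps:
G(O) = O²
f(S) = S²
f(31)*G(-7) = 31²*(-7)² = 961*49 = 47089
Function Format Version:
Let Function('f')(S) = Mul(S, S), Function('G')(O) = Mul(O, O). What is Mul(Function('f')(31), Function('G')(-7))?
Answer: 47089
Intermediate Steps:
Function('G')(O) = Pow(O, 2)
Function('f')(S) = Pow(S, 2)
Mul(Function('f')(31), Function('G')(-7)) = Mul(Pow(31, 2), Pow(-7, 2)) = Mul(961, 49) = 47089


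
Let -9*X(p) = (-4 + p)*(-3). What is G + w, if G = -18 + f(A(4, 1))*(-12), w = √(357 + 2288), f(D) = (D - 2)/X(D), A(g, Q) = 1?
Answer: -30 + 23*√5 ≈ 21.430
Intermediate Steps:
X(p) = -4/3 + p/3 (X(p) = -(-4 + p)*(-3)/9 = -(12 - 3*p)/9 = -4/3 + p/3)
f(D) = (-2 + D)/(-4/3 + D/3) (f(D) = (D - 2)/(-4/3 + D/3) = (-2 + D)/(-4/3 + D/3))
w = 23*√5 (w = √2645 = 23*√5 ≈ 51.430)
G = -30 (G = -18 + (3*(-2 + 1)/(-4 + 1))*(-12) = -18 + (3*(-1)/(-3))*(-12) = -18 + (3*(-⅓)*(-1))*(-12) = -18 + 1*(-12) = -18 - 12 = -30)
G + w = -30 + 23*√5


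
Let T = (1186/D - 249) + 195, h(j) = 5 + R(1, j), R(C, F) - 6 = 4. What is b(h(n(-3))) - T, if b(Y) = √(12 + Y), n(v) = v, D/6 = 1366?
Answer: 220699/4098 + 3*√3 ≈ 59.051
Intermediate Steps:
D = 8196 (D = 6*1366 = 8196)
R(C, F) = 10 (R(C, F) = 6 + 4 = 10)
h(j) = 15 (h(j) = 5 + 10 = 15)
T = -220699/4098 (T = (1186/8196 - 249) + 195 = (1186*(1/8196) - 249) + 195 = (593/4098 - 249) + 195 = -1019809/4098 + 195 = -220699/4098 ≈ -53.855)
b(h(n(-3))) - T = √(12 + 15) - 1*(-220699/4098) = √27 + 220699/4098 = 3*√3 + 220699/4098 = 220699/4098 + 3*√3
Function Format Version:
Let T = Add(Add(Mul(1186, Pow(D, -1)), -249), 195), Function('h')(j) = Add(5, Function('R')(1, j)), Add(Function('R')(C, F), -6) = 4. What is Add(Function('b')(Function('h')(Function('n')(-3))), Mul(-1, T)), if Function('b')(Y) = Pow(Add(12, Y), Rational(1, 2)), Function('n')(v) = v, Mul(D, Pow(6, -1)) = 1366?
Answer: Add(Rational(220699, 4098), Mul(3, Pow(3, Rational(1, 2)))) ≈ 59.051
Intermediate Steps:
D = 8196 (D = Mul(6, 1366) = 8196)
Function('R')(C, F) = 10 (Function('R')(C, F) = Add(6, 4) = 10)
Function('h')(j) = 15 (Function('h')(j) = Add(5, 10) = 15)
T = Rational(-220699, 4098) (T = Add(Add(Mul(1186, Pow(8196, -1)), -249), 195) = Add(Add(Mul(1186, Rational(1, 8196)), -249), 195) = Add(Add(Rational(593, 4098), -249), 195) = Add(Rational(-1019809, 4098), 195) = Rational(-220699, 4098) ≈ -53.855)
Add(Function('b')(Function('h')(Function('n')(-3))), Mul(-1, T)) = Add(Pow(Add(12, 15), Rational(1, 2)), Mul(-1, Rational(-220699, 4098))) = Add(Pow(27, Rational(1, 2)), Rational(220699, 4098)) = Add(Mul(3, Pow(3, Rational(1, 2))), Rational(220699, 4098)) = Add(Rational(220699, 4098), Mul(3, Pow(3, Rational(1, 2))))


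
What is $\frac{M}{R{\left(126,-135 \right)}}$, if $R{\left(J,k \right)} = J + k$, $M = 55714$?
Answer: $- \frac{55714}{9} \approx -6190.4$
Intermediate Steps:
$\frac{M}{R{\left(126,-135 \right)}} = \frac{55714}{126 - 135} = \frac{55714}{-9} = 55714 \left(- \frac{1}{9}\right) = - \frac{55714}{9}$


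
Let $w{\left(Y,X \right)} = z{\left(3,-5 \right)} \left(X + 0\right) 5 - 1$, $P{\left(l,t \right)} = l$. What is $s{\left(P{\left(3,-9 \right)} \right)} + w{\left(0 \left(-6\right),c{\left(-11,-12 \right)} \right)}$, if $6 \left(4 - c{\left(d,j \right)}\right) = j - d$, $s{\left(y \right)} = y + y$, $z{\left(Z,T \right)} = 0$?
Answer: $5$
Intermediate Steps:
$s{\left(y \right)} = 2 y$
$c{\left(d,j \right)} = 4 - \frac{j}{6} + \frac{d}{6}$ ($c{\left(d,j \right)} = 4 - \frac{j - d}{6} = 4 + \left(- \frac{j}{6} + \frac{d}{6}\right) = 4 - \frac{j}{6} + \frac{d}{6}$)
$w{\left(Y,X \right)} = -1$ ($w{\left(Y,X \right)} = 0 \left(X + 0\right) 5 - 1 = 0 X 5 - 1 = 0 \cdot 5 - 1 = 0 - 1 = -1$)
$s{\left(P{\left(3,-9 \right)} \right)} + w{\left(0 \left(-6\right),c{\left(-11,-12 \right)} \right)} = 2 \cdot 3 - 1 = 6 - 1 = 5$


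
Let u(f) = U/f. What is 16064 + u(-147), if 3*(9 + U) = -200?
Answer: 7084451/441 ≈ 16065.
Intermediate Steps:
U = -227/3 (U = -9 + (⅓)*(-200) = -9 - 200/3 = -227/3 ≈ -75.667)
u(f) = -227/(3*f)
16064 + u(-147) = 16064 - 227/3/(-147) = 16064 - 227/3*(-1/147) = 16064 + 227/441 = 7084451/441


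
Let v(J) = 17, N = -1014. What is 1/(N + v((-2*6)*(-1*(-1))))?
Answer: -1/997 ≈ -0.0010030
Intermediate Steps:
1/(N + v((-2*6)*(-1*(-1)))) = 1/(-1014 + 17) = 1/(-997) = -1/997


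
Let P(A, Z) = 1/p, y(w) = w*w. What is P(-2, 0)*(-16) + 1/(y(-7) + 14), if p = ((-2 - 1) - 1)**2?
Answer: -62/63 ≈ -0.98413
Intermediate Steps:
y(w) = w**2
p = 16 (p = (-3 - 1)**2 = (-4)**2 = 16)
P(A, Z) = 1/16
P(-2, 0)*(-16) + 1/(y(-7) + 14) = (1/16)*(-16) + 1/((-7)**2 + 14) = -1 + 1/(49 + 14) = -1 + 1/63 = -62/63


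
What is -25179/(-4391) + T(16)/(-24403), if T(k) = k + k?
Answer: 614302625/107153573 ≈ 5.7329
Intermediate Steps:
T(k) = 2*k
-25179/(-4391) + T(16)/(-24403) = -25179/(-4391) + (2*16)/(-24403) = -25179*(-1/4391) + 32*(-1/24403) = 25179/4391 - 32/24403 = 614302625/107153573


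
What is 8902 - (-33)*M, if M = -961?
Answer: -22811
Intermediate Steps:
8902 - (-33)*M = 8902 - (-33)*(-961) = 8902 - 1*31713 = 8902 - 31713 = -22811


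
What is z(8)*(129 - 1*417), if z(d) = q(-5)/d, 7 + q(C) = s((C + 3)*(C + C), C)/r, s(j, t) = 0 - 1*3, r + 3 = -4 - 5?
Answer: 243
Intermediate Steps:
r = -12 (r = -3 + (-4 - 5) = -3 - 9 = -12)
s(j, t) = -3 (s(j, t) = 0 - 3 = -3)
q(C) = -27/4 (q(C) = -7 - 3/(-12) = -7 - 3*(-1/12) = -7 + ¼ = -27/4)
z(d) = -27/(4*d)
z(8)*(129 - 1*417) = (-27/4/8)*(129 - 1*417) = (-27/4*⅛)*(129 - 417) = -27/32*(-288) = 243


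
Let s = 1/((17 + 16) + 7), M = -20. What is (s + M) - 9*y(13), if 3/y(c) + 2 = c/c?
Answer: 281/40 ≈ 7.0250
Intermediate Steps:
y(c) = -3 (y(c) = 3/(-2 + c/c) = 3/(-2 + 1) = 3/(-1) = 3*(-1) = -3)
s = 1/40 (s = 1/(33 + 7) = 1/40 ≈ 0.025000)
(s + M) - 9*y(13) = (1/40 - 20) - 9*(-3) = -799/40 + 27 = 281/40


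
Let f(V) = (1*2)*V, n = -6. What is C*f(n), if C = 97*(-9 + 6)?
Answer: 3492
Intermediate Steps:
f(V) = 2*V
C = -291 (C = 97*(-3) = -291)
C*f(n) = -582*(-6) = -291*(-12) = 3492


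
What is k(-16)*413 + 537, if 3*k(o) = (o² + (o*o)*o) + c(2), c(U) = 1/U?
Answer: -3168205/6 ≈ -5.2803e+5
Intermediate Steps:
k(o) = ⅙ + o²/3 + o³/3 (k(o) = ((o² + (o*o)*o) + 1/2)/3 = ((o² + o²*o) + ½)/3 = ((o² + o³) + ½)/3 = (½ + o² + o³)/3 = ⅙ + o²/3 + o³/3)
k(-16)*413 + 537 = (⅙ + (⅓)*(-16)² + (⅓)*(-16)³)*413 + 537 = (⅙ + (⅓)*256 + (⅓)*(-4096))*413 + 537 = (⅙ + 256/3 - 4096/3)*413 + 537 = -7679/6*413 + 537 = -3171427/6 + 537 = -3168205/6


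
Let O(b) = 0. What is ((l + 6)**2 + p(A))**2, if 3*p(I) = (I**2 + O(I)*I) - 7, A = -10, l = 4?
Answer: 17161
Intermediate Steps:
p(I) = -7/3 + I**2/3 (p(I) = ((I**2 + 0*I) - 7)/3 = ((I**2 + 0) - 7)/3 = (I**2 - 7)/3 = (-7 + I**2)/3 = -7/3 + I**2/3)
((l + 6)**2 + p(A))**2 = ((4 + 6)**2 + (-7/3 + (1/3)*(-10)**2))**2 = (10**2 + (-7/3 + (1/3)*100))**2 = (100 + (-7/3 + 100/3))**2 = (100 + 31)**2 = 131**2 = 17161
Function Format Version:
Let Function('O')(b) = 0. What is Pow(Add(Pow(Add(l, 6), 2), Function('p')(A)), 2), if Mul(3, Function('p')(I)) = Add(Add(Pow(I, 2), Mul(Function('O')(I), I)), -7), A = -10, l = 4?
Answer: 17161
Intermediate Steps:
Function('p')(I) = Add(Rational(-7, 3), Mul(Rational(1, 3), Pow(I, 2))) (Function('p')(I) = Mul(Rational(1, 3), Add(Add(Pow(I, 2), Mul(0, I)), -7)) = Mul(Rational(1, 3), Add(Add(Pow(I, 2), 0), -7)) = Mul(Rational(1, 3), Add(Pow(I, 2), -7)) = Mul(Rational(1, 3), Add(-7, Pow(I, 2))) = Add(Rational(-7, 3), Mul(Rational(1, 3), Pow(I, 2))))
Pow(Add(Pow(Add(l, 6), 2), Function('p')(A)), 2) = Pow(Add(Pow(Add(4, 6), 2), Add(Rational(-7, 3), Mul(Rational(1, 3), Pow(-10, 2)))), 2) = Pow(Add(Pow(10, 2), Add(Rational(-7, 3), Mul(Rational(1, 3), 100))), 2) = Pow(Add(100, Add(Rational(-7, 3), Rational(100, 3))), 2) = Pow(Add(100, 31), 2) = Pow(131, 2) = 17161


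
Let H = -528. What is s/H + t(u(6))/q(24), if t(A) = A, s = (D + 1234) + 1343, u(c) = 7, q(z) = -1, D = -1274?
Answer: -4999/528 ≈ -9.4678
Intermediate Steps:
s = 1303 (s = (-1274 + 1234) + 1343 = -40 + 1343 = 1303)
s/H + t(u(6))/q(24) = 1303/(-528) + 7/(-1) = 1303*(-1/528) + 7*(-1) = -1303/528 - 7 = -4999/528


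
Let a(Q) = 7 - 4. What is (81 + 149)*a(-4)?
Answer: 690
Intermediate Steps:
a(Q) = 3
(81 + 149)*a(-4) = (81 + 149)*3 = 230*3 = 690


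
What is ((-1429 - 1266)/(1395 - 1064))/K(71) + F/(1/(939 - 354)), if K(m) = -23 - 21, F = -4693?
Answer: -3634915975/1324 ≈ -2.7454e+6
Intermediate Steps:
K(m) = -44
((-1429 - 1266)/(1395 - 1064))/K(71) + F/(1/(939 - 354)) = ((-1429 - 1266)/(1395 - 1064))/(-44) - 4693/(1/(939 - 354)) = -2695/331*(-1/44) - 4693/(1/585) = -2695*1/331*(-1/44) - 4693/1/585 = -2695/331*(-1/44) - 4693*585 = 245/1324 - 2745405 = -3634915975/1324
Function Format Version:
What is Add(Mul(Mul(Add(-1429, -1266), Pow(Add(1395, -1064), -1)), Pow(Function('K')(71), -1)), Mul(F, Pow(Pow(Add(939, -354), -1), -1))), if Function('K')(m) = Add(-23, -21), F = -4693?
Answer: Rational(-3634915975, 1324) ≈ -2.7454e+6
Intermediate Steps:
Function('K')(m) = -44
Add(Mul(Mul(Add(-1429, -1266), Pow(Add(1395, -1064), -1)), Pow(Function('K')(71), -1)), Mul(F, Pow(Pow(Add(939, -354), -1), -1))) = Add(Mul(Mul(Add(-1429, -1266), Pow(Add(1395, -1064), -1)), Pow(-44, -1)), Mul(-4693, Pow(Pow(Add(939, -354), -1), -1))) = Add(Mul(Mul(-2695, Pow(331, -1)), Rational(-1, 44)), Mul(-4693, Pow(Pow(585, -1), -1))) = Add(Mul(Mul(-2695, Rational(1, 331)), Rational(-1, 44)), Mul(-4693, Pow(Rational(1, 585), -1))) = Add(Mul(Rational(-2695, 331), Rational(-1, 44)), Mul(-4693, 585)) = Add(Rational(245, 1324), -2745405) = Rational(-3634915975, 1324)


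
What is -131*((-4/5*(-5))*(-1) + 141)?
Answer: -17947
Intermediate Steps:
-131*((-4/5*(-5))*(-1) + 141) = -131*((-4*⅕*(-5))*(-1) + 141) = -131*(-⅘*(-5)*(-1) + 141) = -131*(4*(-1) + 141) = -131*(-4 + 141) = -131*137 = -17947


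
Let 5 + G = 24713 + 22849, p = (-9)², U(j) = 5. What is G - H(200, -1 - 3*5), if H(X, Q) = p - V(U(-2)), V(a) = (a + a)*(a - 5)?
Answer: 47476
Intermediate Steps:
p = 81
V(a) = 2*a*(-5 + a) (V(a) = (2*a)*(-5 + a) = 2*a*(-5 + a))
H(X, Q) = 81 (H(X, Q) = 81 - 2*5*(-5 + 5) = 81 - 2*5*0 = 81 - 1*0 = 81 + 0 = 81)
G = 47557 (G = -5 + (24713 + 22849) = -5 + 47562 = 47557)
G - H(200, -1 - 3*5) = 47557 - 1*81 = 47557 - 81 = 47476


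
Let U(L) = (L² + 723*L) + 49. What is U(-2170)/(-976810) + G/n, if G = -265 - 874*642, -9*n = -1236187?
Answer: -9174680783/1256524270 ≈ -7.3016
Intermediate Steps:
n = 1236187/9 (n = -⅑*(-1236187) = 1236187/9 ≈ 1.3735e+5)
U(L) = 49 + L² + 723*L
G = -561373 (G = -265 - 561108 = -561373)
U(-2170)/(-976810) + G/n = (49 + (-2170)² + 723*(-2170))/(-976810) - 561373/1236187/9 = (49 + 4708900 - 1568910)*(-1/976810) - 561373*9/1236187 = 3140039*(-1/976810) - 5052357/1236187 = -3140039/976810 - 5052357/1236187 = -9174680783/1256524270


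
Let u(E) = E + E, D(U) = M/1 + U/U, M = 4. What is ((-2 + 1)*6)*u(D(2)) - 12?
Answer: -72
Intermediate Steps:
D(U) = 5 (D(U) = 4/1 + U/U = 4*1 + 1 = 4 + 1 = 5)
u(E) = 2*E
((-2 + 1)*6)*u(D(2)) - 12 = ((-2 + 1)*6)*(2*5) - 12 = -1*6*10 - 12 = -6*10 - 12 = -60 - 12 = -72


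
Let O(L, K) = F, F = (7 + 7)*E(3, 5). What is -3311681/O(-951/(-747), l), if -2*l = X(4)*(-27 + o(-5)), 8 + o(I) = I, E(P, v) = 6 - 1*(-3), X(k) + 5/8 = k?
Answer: -3311681/126 ≈ -26283.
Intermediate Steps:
X(k) = -5/8 + k
E(P, v) = 9 (E(P, v) = 6 + 3 = 9)
o(I) = -8 + I
l = 135/2 (l = -(-5/8 + 4)*(-27 + (-8 - 5))/2 = -27*(-27 - 13)/16 = -27*(-40)/16 = -1/2*(-135) = 135/2 ≈ 67.500)
F = 126 (F = (7 + 7)*9 = 14*9 = 126)
O(L, K) = 126
-3311681/O(-951/(-747), l) = -3311681/126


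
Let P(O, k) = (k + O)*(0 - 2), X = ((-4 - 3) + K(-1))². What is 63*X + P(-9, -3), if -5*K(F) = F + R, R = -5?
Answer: 53583/25 ≈ 2143.3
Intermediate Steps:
K(F) = 1 - F/5 (K(F) = -(F - 5)/5 = -(-5 + F)/5 = 1 - F/5)
X = 841/25 (X = ((-4 - 3) + (1 - ⅕*(-1)))² = (-7 + (1 + ⅕))² = (-7 + 6/5)² = (-29/5)² = 841/25 ≈ 33.640)
P(O, k) = -2*O - 2*k (P(O, k) = (O + k)*(-2) = -2*O - 2*k)
63*X + P(-9, -3) = 63*(841/25) + (-2*(-9) - 2*(-3)) = 52983/25 + (18 + 6) = 52983/25 + 24 = 53583/25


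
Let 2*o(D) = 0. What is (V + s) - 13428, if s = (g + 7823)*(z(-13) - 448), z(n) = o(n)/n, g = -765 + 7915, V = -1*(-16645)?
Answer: -6704687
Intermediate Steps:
V = 16645
o(D) = 0 (o(D) = (1/2)*0 = 0)
g = 7150
z(n) = 0 (z(n) = 0/n = 0)
s = -6707904 (s = (7150 + 7823)*(0 - 448) = 14973*(-448) = -6707904)
(V + s) - 13428 = (16645 - 6707904) - 13428 = -6691259 - 13428 = -6704687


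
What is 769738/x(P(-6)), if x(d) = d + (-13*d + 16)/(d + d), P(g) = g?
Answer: -4618428/83 ≈ -55644.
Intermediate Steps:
x(d) = d + (16 - 13*d)/(2*d) (x(d) = d + (16 - 13*d)/((2*d)) = d + (16 - 13*d)*(1/(2*d)) = d + (16 - 13*d)/(2*d))
769738/x(P(-6)) = 769738/(-13/2 - 6 + 8/(-6)) = 769738/(-13/2 - 6 + 8*(-⅙)) = 769738/(-13/2 - 6 - 4/3) = 769738/(-83/6) = 769738*(-6/83) = -4618428/83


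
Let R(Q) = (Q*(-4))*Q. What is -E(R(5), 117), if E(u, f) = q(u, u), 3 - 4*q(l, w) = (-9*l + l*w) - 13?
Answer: 2721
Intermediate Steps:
q(l, w) = 4 + 9*l/4 - l*w/4 (q(l, w) = ¾ - ((-9*l + l*w) - 13)/4 = ¾ - (-13 - 9*l + l*w)/4 = ¾ + (13/4 + 9*l/4 - l*w/4) = 4 + 9*l/4 - l*w/4)
R(Q) = -4*Q² (R(Q) = (-4*Q)*Q = -4*Q²)
E(u, f) = 4 - u²/4 + 9*u/4 (E(u, f) = 4 + 9*u/4 - u*u/4 = 4 + 9*u/4 - u²/4 = 4 - u²/4 + 9*u/4)
-E(R(5), 117) = -(4 - (-4*5²)²/4 + 9*(-4*5²)/4) = -(4 - (-4*25)²/4 + 9*(-4*25)/4) = -(4 - ¼*(-100)² + (9/4)*(-100)) = -(4 - ¼*10000 - 225) = -(4 - 2500 - 225) = -1*(-2721) = 2721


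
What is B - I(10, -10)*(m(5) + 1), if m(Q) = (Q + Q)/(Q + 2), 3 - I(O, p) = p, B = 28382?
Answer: 198453/7 ≈ 28350.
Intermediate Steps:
I(O, p) = 3 - p
m(Q) = 2*Q/(2 + Q) (m(Q) = (2*Q)/(2 + Q) = 2*Q/(2 + Q))
B - I(10, -10)*(m(5) + 1) = 28382 - (3 - 1*(-10))*(2*5/(2 + 5) + 1) = 28382 - (3 + 10)*(2*5/7 + 1) = 28382 - 13*(2*5*(1/7) + 1) = 28382 - 13*(10/7 + 1) = 28382 - 13*17/7 = 28382 - 1*221/7 = 28382 - 221/7 = 198453/7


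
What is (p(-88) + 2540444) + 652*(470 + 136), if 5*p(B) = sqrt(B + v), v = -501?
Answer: 2935556 + I*sqrt(589)/5 ≈ 2.9356e+6 + 4.8539*I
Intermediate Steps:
p(B) = sqrt(-501 + B)/5 (p(B) = sqrt(B - 501)/5 = sqrt(-501 + B)/5)
(p(-88) + 2540444) + 652*(470 + 136) = (sqrt(-501 - 88)/5 + 2540444) + 652*(470 + 136) = (sqrt(-589)/5 + 2540444) + 652*606 = ((I*sqrt(589))/5 + 2540444) + 395112 = (I*sqrt(589)/5 + 2540444) + 395112 = (2540444 + I*sqrt(589)/5) + 395112 = 2935556 + I*sqrt(589)/5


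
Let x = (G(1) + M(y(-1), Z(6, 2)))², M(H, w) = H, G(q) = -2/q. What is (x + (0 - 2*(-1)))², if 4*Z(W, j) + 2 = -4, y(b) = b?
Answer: 121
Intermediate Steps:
Z(W, j) = -3/2 (Z(W, j) = -½ + (¼)*(-4) = -½ - 1 = -3/2)
x = 9 (x = (-2/1 - 1)² = (-2*1 - 1)² = (-2 - 1)² = (-3)² = 9)
(x + (0 - 2*(-1)))² = (9 + (0 - 2*(-1)))² = (9 + (0 + 2))² = (9 + 2)² = 11² = 121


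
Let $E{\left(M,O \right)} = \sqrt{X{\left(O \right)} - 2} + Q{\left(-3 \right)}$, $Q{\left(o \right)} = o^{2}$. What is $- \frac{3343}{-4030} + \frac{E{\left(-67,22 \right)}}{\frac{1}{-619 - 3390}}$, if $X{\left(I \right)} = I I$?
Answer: $- \frac{145403087}{4030} - 4009 \sqrt{482} \approx -1.241 \cdot 10^{5}$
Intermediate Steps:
$X{\left(I \right)} = I^{2}$
$E{\left(M,O \right)} = 9 + \sqrt{-2 + O^{2}}$ ($E{\left(M,O \right)} = \sqrt{O^{2} - 2} + \left(-3\right)^{2} = \sqrt{-2 + O^{2}} + 9 = 9 + \sqrt{-2 + O^{2}}$)
$- \frac{3343}{-4030} + \frac{E{\left(-67,22 \right)}}{\frac{1}{-619 - 3390}} = - \frac{3343}{-4030} + \frac{9 + \sqrt{-2 + 22^{2}}}{\frac{1}{-619 - 3390}} = \left(-3343\right) \left(- \frac{1}{4030}\right) + \frac{9 + \sqrt{-2 + 484}}{\frac{1}{-4009}} = \frac{3343}{4030} + \frac{9 + \sqrt{482}}{- \frac{1}{4009}} = \frac{3343}{4030} + \left(9 + \sqrt{482}\right) \left(-4009\right) = \frac{3343}{4030} - \left(36081 + 4009 \sqrt{482}\right) = - \frac{145403087}{4030} - 4009 \sqrt{482}$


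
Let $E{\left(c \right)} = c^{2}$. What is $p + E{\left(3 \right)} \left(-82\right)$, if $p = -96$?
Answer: $-834$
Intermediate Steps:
$p + E{\left(3 \right)} \left(-82\right) = -96 + 3^{2} \left(-82\right) = -96 + 9 \left(-82\right) = -96 - 738 = -834$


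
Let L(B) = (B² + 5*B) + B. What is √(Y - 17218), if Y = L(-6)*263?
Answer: I*√17218 ≈ 131.22*I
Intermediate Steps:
L(B) = B² + 6*B
Y = 0 (Y = -6*(6 - 6)*263 = -6*0*263 = 0*263 = 0)
√(Y - 17218) = √(0 - 17218) = √(-17218) = I*√17218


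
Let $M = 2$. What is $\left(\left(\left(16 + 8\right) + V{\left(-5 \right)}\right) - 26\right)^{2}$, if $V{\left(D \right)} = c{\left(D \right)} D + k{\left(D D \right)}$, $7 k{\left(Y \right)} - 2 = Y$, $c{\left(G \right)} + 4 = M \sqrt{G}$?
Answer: $\frac{\left(153 - 70 i \sqrt{5}\right)^{2}}{49} \approx -22.265 - 977.48 i$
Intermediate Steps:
$c{\left(G \right)} = -4 + 2 \sqrt{G}$
$k{\left(Y \right)} = \frac{2}{7} + \frac{Y}{7}$
$V{\left(D \right)} = \frac{2}{7} + \frac{D^{2}}{7} + D \left(-4 + 2 \sqrt{D}\right)$ ($V{\left(D \right)} = \left(-4 + 2 \sqrt{D}\right) D + \left(\frac{2}{7} + \frac{D D}{7}\right) = D \left(-4 + 2 \sqrt{D}\right) + \left(\frac{2}{7} + \frac{D^{2}}{7}\right) = \frac{2}{7} + \frac{D^{2}}{7} + D \left(-4 + 2 \sqrt{D}\right)$)
$\left(\left(\left(16 + 8\right) + V{\left(-5 \right)}\right) - 26\right)^{2} = \left(\left(\left(16 + 8\right) + \left(\frac{2}{7} + \frac{\left(-5\right)^{2}}{7} + 2 \left(-5\right) \left(-2 + \sqrt{-5}\right)\right)\right) - 26\right)^{2} = \left(\left(24 + \left(\frac{2}{7} + \frac{1}{7} \cdot 25 + 2 \left(-5\right) \left(-2 + i \sqrt{5}\right)\right)\right) - 26\right)^{2} = \left(\left(24 + \left(\frac{2}{7} + \frac{25}{7} + \left(20 - 10 i \sqrt{5}\right)\right)\right) - 26\right)^{2} = \left(\left(24 + \left(\frac{167}{7} - 10 i \sqrt{5}\right)\right) - 26\right)^{2} = \left(\left(\frac{335}{7} - 10 i \sqrt{5}\right) - 26\right)^{2} = \left(\frac{153}{7} - 10 i \sqrt{5}\right)^{2}$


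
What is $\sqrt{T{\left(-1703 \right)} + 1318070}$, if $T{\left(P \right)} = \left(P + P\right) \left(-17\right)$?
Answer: $2 \sqrt{343993} \approx 1173.0$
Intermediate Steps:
$T{\left(P \right)} = - 34 P$ ($T{\left(P \right)} = 2 P \left(-17\right) = - 34 P$)
$\sqrt{T{\left(-1703 \right)} + 1318070} = \sqrt{\left(-34\right) \left(-1703\right) + 1318070} = \sqrt{57902 + 1318070} = \sqrt{1375972} = 2 \sqrt{343993}$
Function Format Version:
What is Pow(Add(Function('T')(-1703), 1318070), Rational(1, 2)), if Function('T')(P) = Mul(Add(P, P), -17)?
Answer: Mul(2, Pow(343993, Rational(1, 2))) ≈ 1173.0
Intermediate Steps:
Function('T')(P) = Mul(-34, P) (Function('T')(P) = Mul(Mul(2, P), -17) = Mul(-34, P))
Pow(Add(Function('T')(-1703), 1318070), Rational(1, 2)) = Pow(Add(Mul(-34, -1703), 1318070), Rational(1, 2)) = Pow(Add(57902, 1318070), Rational(1, 2)) = Pow(1375972, Rational(1, 2)) = Mul(2, Pow(343993, Rational(1, 2)))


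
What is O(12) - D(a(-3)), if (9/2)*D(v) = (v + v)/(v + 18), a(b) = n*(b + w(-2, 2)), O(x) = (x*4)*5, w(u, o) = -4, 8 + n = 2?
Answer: 10786/45 ≈ 239.69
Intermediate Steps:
n = -6 (n = -8 + 2 = -6)
O(x) = 20*x (O(x) = (4*x)*5 = 20*x)
a(b) = 24 - 6*b (a(b) = -6*(b - 4) = -6*(-4 + b) = 24 - 6*b)
D(v) = 4*v/(9*(18 + v)) (D(v) = 2*((v + v)/(v + 18))/9 = 2*((2*v)/(18 + v))/9 = 2*(2*v/(18 + v))/9 = 4*v/(9*(18 + v)))
O(12) - D(a(-3)) = 20*12 - 4*(24 - 6*(-3))/(9*(18 + (24 - 6*(-3)))) = 240 - 4*(24 + 18)/(9*(18 + (24 + 18))) = 240 - 4*42/(9*(18 + 42)) = 240 - 4*42/(9*60) = 240 - 1*14/45 = 240 - 14/45 = 10786/45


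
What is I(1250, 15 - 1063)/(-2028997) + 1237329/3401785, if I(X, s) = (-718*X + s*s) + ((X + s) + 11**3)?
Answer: 1822229857468/6902211559645 ≈ 0.26401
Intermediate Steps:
I(X, s) = 1331 + s + s**2 - 717*X (I(X, s) = (-718*X + s**2) + ((X + s) + 1331) = (s**2 - 718*X) + (1331 + X + s) = 1331 + s + s**2 - 717*X)
I(1250, 15 - 1063)/(-2028997) + 1237329/3401785 = (1331 + (15 - 1063) + (15 - 1063)**2 - 717*1250)/(-2028997) + 1237329/3401785 = (1331 - 1048 + (-1048)**2 - 896250)*(-1/2028997) + 1237329*(1/3401785) = (1331 - 1048 + 1098304 - 896250)*(-1/2028997) + 1237329/3401785 = 202337*(-1/2028997) + 1237329/3401785 = -202337/2028997 + 1237329/3401785 = 1822229857468/6902211559645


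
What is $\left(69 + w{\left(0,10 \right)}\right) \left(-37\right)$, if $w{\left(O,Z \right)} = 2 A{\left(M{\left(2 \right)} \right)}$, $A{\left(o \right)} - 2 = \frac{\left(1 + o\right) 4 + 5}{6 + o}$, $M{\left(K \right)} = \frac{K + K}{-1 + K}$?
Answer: $-2886$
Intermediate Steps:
$M{\left(K \right)} = \frac{2 K}{-1 + K}$
$A{\left(o \right)} = 2 + \frac{9 + 4 o}{6 + o}$ ($A{\left(o \right)} = 2 + \frac{\left(1 + o\right) 4 + 5}{6 + o} = 2 + \frac{\left(4 + 4 o\right) + 5}{6 + o} = 2 + \frac{9 + 4 o}{6 + o}$)
$w{\left(O,Z \right)} = 9$ ($w{\left(O,Z \right)} = 2 \frac{3 \left(7 + 2 \cdot 2 \cdot 2 \frac{1}{-1 + 2}\right)}{6 + 2 \cdot 2 \frac{1}{-1 + 2}} = 2 \frac{3 \left(7 + 2 \cdot 2 \cdot 2 \cdot 1^{-1}\right)}{6 + 2 \cdot 2 \cdot 1^{-1}} = 2 \frac{3 \left(7 + 2 \cdot 2 \cdot 2 \cdot 1\right)}{6 + 2 \cdot 2 \cdot 1} = 2 \frac{3 \left(7 + 2 \cdot 4\right)}{6 + 4} = 2 \frac{3 \left(7 + 8\right)}{10} = 2 \cdot 3 \cdot \frac{1}{10} \cdot 15 = 2 \cdot \frac{9}{2} = 9$)
$\left(69 + w{\left(0,10 \right)}\right) \left(-37\right) = \left(69 + 9\right) \left(-37\right) = 78 \left(-37\right) = -2886$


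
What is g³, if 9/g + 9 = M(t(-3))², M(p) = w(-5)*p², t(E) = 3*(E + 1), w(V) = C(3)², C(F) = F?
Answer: 1/1586466211247 ≈ 6.3033e-13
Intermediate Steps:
w(V) = 9 (w(V) = 3² = 9)
t(E) = 3 + 3*E (t(E) = 3*(1 + E) = 3 + 3*E)
M(p) = 9*p²
g = 1/11663 (g = 9/(-9 + (9*(3 + 3*(-3))²)²) = 9/(-9 + (9*(3 - 9)²)²) = 9/(-9 + (9*(-6)²)²) = 9/(-9 + (9*36)²) = 9/(-9 + 324²) = 9/(-9 + 104976) = 9/104967 = 9*(1/104967) = 1/11663 ≈ 8.5741e-5)
g³ = (1/11663)³ = 1/1586466211247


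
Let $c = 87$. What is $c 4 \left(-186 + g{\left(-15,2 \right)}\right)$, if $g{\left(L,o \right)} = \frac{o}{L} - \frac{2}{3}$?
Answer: $- \frac{325032}{5} \approx -65006.0$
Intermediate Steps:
$g{\left(L,o \right)} = - \frac{2}{3} + \frac{o}{L}$ ($g{\left(L,o \right)} = \frac{o}{L} - \frac{2}{3} = - \frac{2}{3} + \frac{o}{L}$)
$c 4 \left(-186 + g{\left(-15,2 \right)}\right) = 87 \cdot 4 \left(-186 - \left(\frac{2}{3} - \frac{2}{-15}\right)\right) = 348 \left(-186 + \left(- \frac{2}{3} + 2 \left(- \frac{1}{15}\right)\right)\right) = 348 \left(-186 - \frac{4}{5}\right) = 348 \left(- \frac{934}{5}\right) = - \frac{325032}{5}$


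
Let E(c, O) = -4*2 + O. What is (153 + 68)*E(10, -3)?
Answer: -2431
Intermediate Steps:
E(c, O) = -8 + O
(153 + 68)*E(10, -3) = (153 + 68)*(-8 - 3) = 221*(-11) = -2431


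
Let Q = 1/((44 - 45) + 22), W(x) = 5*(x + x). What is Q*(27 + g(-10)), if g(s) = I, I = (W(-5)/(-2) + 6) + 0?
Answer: 58/21 ≈ 2.7619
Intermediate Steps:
W(x) = 10*x (W(x) = 5*(2*x) = 10*x)
I = 31 (I = ((10*(-5))/(-2) + 6) + 0 = (-50*(-1/2) + 6) + 0 = (25 + 6) + 0 = 31 + 0 = 31)
g(s) = 31
Q = 1/21 (Q = 1/(-1 + 22) = 1/21 ≈ 0.047619)
Q*(27 + g(-10)) = (27 + 31)/21 = (1/21)*58 = 58/21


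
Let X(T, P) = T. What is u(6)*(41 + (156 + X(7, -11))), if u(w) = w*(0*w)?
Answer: 0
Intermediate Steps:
u(w) = 0 (u(w) = w*0 = 0)
u(6)*(41 + (156 + X(7, -11))) = 0*(41 + (156 + 7)) = 0*(41 + 163) = 0*204 = 0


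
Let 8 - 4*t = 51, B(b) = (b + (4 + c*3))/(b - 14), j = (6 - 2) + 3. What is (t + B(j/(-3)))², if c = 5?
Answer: 5322249/38416 ≈ 138.54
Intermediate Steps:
j = 7 (j = 4 + 3 = 7)
B(b) = (19 + b)/(-14 + b) (B(b) = (b + (4 + 5*3))/(b - 14) = (b + (4 + 15))/(-14 + b) = (b + 19)/(-14 + b) = (19 + b)/(-14 + b))
t = -43/4 (t = 2 - ¼*51 = 2 - 51/4 = -43/4 ≈ -10.750)
(t + B(j/(-3)))² = (-43/4 + (19 + 7/(-3))/(-14 + 7/(-3)))² = (-43/4 + (19 + 7*(-⅓))/(-14 + 7*(-⅓)))² = (-43/4 + (19 - 7/3)/(-14 - 7/3))² = (-43/4 + (50/3)/(-49/3))² = (-43/4 - 3/49*50/3)² = (-43/4 - 50/49)² = (-2307/196)² = 5322249/38416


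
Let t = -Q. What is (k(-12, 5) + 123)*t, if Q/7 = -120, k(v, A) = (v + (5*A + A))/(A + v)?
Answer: 101160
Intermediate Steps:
k(v, A) = (v + 6*A)/(A + v)
Q = -840 (Q = 7*(-120) = -840)
t = 840 (t = -1*(-840) = 840)
(k(-12, 5) + 123)*t = ((-12 + 6*5)/(5 - 12) + 123)*840 = ((-12 + 30)/(-7) + 123)*840 = (-⅐*18 + 123)*840 = (-18/7 + 123)*840 = (843/7)*840 = 101160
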